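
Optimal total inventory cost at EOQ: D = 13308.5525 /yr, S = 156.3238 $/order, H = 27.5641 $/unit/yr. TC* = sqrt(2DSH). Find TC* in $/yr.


2*D*S*H = 114691105.3181
TC* = sqrt(114691105.3181) = 10709.3933

10709.3933 $/yr


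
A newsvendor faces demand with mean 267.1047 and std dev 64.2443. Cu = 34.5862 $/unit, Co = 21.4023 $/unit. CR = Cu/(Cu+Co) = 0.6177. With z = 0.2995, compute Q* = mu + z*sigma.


CR = Cu/(Cu+Co) = 34.5862/(34.5862+21.4023) = 0.6177
z = 0.2995
Q* = 267.1047 + 0.2995 * 64.2443 = 286.3459

286.3459 units


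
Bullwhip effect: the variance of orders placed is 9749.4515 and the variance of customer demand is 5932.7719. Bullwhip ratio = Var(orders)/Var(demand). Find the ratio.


BW = 9749.4515 / 5932.7719 = 1.6433

1.6433


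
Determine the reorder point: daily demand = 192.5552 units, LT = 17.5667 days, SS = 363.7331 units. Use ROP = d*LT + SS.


d*LT = 192.5552 * 17.5667 = 3382.5594
ROP = 3382.5594 + 363.7331 = 3746.2925

3746.2925 units


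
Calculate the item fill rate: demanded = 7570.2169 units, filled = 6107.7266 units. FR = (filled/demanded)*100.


FR = 6107.7266 / 7570.2169 * 100 = 80.6810

80.6810%


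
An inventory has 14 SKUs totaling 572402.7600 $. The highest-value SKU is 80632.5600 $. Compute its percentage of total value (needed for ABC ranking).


Top item = 80632.5600
Total = 572402.7600
Percentage = 80632.5600 / 572402.7600 * 100 = 14.0867

14.0867%


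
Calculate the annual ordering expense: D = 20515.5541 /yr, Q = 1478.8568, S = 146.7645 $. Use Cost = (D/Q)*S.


Number of orders = D/Q = 13.8726
Cost = 13.8726 * 146.7645 = 2036.0018

2036.0018 $/yr


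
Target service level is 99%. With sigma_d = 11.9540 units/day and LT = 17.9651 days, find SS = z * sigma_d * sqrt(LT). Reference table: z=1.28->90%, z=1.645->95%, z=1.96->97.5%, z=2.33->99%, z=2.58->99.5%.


From the table, SL = 99% corresponds to z = 2.33
sqrt(LT) = sqrt(17.9651) = 4.2385
SS = 2.33 * 11.9540 * 4.2385 = 118.0549

118.0549 units


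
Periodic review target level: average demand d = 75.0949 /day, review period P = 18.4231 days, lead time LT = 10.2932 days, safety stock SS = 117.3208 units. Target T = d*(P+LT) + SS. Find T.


P + LT = 28.7163
d*(P+LT) = 75.0949 * 28.7163 = 2156.4477
T = 2156.4477 + 117.3208 = 2273.7685

2273.7685 units


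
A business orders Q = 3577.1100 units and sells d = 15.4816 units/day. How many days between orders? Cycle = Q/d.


Cycle = 3577.1100 / 15.4816 = 231.0556

231.0556 days


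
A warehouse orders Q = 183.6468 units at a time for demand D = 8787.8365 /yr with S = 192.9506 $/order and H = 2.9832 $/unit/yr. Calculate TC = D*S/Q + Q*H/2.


Ordering cost = D*S/Q = 9233.0404
Holding cost = Q*H/2 = 273.9276
TC = 9233.0404 + 273.9276 = 9506.9680

9506.9680 $/yr


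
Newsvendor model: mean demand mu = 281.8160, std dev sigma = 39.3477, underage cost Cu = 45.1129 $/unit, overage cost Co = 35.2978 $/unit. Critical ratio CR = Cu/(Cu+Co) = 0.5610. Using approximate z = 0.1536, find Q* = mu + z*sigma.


CR = Cu/(Cu+Co) = 45.1129/(45.1129+35.2978) = 0.5610
z = 0.1536
Q* = 281.8160 + 0.1536 * 39.3477 = 287.8598

287.8598 units


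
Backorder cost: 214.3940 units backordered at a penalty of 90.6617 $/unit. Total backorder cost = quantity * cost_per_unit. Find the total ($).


Total = 214.3940 * 90.6617 = 19437.3245

19437.3245 $


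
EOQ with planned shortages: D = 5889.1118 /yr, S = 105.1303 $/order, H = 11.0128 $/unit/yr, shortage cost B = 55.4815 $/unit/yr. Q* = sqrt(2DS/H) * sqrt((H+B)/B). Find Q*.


sqrt(2DS/H) = 335.3165
sqrt((H+B)/B) = 1.0948
Q* = 335.3165 * 1.0948 = 367.0904

367.0904 units


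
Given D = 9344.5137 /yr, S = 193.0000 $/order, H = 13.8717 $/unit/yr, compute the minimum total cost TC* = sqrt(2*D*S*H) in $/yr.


2*D*S*H = 50034976.2072
TC* = sqrt(50034976.2072) = 7073.5406

7073.5406 $/yr


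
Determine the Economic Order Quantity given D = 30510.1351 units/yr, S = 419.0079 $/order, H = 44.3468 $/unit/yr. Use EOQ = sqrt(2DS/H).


2*D*S = 2 * 30510.1351 * 419.0079 = 25567975.2739
2*D*S/H = 576546.1155
EOQ = sqrt(576546.1155) = 759.3063

759.3063 units


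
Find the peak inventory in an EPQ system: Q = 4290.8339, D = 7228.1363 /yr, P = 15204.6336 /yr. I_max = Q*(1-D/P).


D/P = 0.4754
1 - D/P = 0.5246
I_max = 4290.8339 * 0.5246 = 2251.0128

2251.0128 units


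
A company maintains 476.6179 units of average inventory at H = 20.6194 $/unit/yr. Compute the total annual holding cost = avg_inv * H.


Cost = 476.6179 * 20.6194 = 9827.5751

9827.5751 $/yr


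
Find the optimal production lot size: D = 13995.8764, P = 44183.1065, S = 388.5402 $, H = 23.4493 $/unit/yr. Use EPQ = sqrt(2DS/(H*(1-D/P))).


1 - D/P = 1 - 0.3168 = 0.6832
H*(1-D/P) = 16.0213
2DS = 10875921.2313
EPQ = sqrt(678842.7018) = 823.9191

823.9191 units


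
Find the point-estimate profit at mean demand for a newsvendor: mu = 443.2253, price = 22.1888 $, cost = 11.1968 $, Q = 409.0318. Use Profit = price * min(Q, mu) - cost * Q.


Sales at mu = min(409.0318, 443.2253) = 409.0318
Revenue = 22.1888 * 409.0318 = 9075.9248
Total cost = 11.1968 * 409.0318 = 4579.8473
Profit = 9075.9248 - 4579.8473 = 4496.0775

4496.0775 $


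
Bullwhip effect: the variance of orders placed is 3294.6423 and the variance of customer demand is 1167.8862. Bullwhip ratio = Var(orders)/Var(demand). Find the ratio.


BW = 3294.6423 / 1167.8862 = 2.8210

2.8210


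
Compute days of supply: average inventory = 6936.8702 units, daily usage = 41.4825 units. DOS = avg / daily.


DOS = 6936.8702 / 41.4825 = 167.2240

167.2240 days


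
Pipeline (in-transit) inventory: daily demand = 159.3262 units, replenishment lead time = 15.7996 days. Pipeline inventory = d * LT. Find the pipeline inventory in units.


Pipeline = 159.3262 * 15.7996 = 2517.2902

2517.2902 units


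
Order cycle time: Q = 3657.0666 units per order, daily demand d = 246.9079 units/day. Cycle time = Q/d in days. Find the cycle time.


Cycle = 3657.0666 / 246.9079 = 14.8115

14.8115 days


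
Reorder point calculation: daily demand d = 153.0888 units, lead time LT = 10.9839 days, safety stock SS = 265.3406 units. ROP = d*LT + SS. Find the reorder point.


d*LT = 153.0888 * 10.9839 = 1681.5121
ROP = 1681.5121 + 265.3406 = 1946.8527

1946.8527 units


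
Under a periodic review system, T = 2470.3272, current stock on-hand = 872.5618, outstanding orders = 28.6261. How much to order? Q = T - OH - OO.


Inventory position = OH + OO = 872.5618 + 28.6261 = 901.1879
Q = 2470.3272 - 901.1879 = 1569.1393

1569.1393 units


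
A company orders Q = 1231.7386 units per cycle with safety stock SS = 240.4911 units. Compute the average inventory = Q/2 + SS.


Q/2 = 615.8693
Avg = 615.8693 + 240.4911 = 856.3604

856.3604 units


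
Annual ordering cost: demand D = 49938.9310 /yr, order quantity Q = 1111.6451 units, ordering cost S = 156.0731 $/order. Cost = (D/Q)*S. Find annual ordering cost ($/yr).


Number of orders = D/Q = 44.9234
Cost = 44.9234 * 156.0731 = 7011.3418

7011.3418 $/yr


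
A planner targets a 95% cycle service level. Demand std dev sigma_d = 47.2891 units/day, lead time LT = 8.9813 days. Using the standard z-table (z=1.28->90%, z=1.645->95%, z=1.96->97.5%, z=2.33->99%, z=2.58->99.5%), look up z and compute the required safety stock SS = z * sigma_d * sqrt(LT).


From the table, SL = 95% corresponds to z = 1.645
sqrt(LT) = sqrt(8.9813) = 2.9969
SS = 1.645 * 47.2891 * 2.9969 = 233.1291

233.1291 units


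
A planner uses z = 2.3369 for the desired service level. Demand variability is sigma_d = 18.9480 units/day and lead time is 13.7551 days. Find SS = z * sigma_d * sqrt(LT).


sqrt(LT) = sqrt(13.7551) = 3.7088
SS = 2.3369 * 18.9480 * 3.7088 = 164.2235

164.2235 units


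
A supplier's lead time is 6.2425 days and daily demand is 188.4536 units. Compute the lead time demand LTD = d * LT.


LTD = 188.4536 * 6.2425 = 1176.4216

1176.4216 units


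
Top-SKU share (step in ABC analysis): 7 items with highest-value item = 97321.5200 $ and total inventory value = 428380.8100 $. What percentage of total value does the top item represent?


Top item = 97321.5200
Total = 428380.8100
Percentage = 97321.5200 / 428380.8100 * 100 = 22.7185

22.7185%


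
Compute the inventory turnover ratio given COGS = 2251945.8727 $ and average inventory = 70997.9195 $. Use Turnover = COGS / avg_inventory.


Turnover = 2251945.8727 / 70997.9195 = 31.7185

31.7185


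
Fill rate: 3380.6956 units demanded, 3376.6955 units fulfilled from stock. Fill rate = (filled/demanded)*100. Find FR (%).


FR = 3376.6955 / 3380.6956 * 100 = 99.8817

99.8817%


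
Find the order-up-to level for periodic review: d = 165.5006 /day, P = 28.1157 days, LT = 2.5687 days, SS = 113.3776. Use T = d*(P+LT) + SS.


P + LT = 30.6844
d*(P+LT) = 165.5006 * 30.6844 = 5078.2866
T = 5078.2866 + 113.3776 = 5191.6642

5191.6642 units


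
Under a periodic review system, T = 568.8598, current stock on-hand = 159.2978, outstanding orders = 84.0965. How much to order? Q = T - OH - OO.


Inventory position = OH + OO = 159.2978 + 84.0965 = 243.3943
Q = 568.8598 - 243.3943 = 325.4655

325.4655 units


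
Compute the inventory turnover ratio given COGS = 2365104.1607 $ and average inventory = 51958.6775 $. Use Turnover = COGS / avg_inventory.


Turnover = 2365104.1607 / 51958.6775 = 45.5189

45.5189


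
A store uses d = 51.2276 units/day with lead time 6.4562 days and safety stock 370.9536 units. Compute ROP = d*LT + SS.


d*LT = 51.2276 * 6.4562 = 330.7356
ROP = 330.7356 + 370.9536 = 701.6892

701.6892 units


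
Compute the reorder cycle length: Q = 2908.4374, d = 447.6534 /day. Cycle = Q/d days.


Cycle = 2908.4374 / 447.6534 = 6.4971

6.4971 days


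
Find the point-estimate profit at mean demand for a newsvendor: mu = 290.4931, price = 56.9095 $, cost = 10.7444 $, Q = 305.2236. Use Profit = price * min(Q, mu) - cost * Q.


Sales at mu = min(305.2236, 290.4931) = 290.4931
Revenue = 56.9095 * 290.4931 = 16531.8171
Total cost = 10.7444 * 305.2236 = 3279.4444
Profit = 16531.8171 - 3279.4444 = 13252.3726

13252.3726 $


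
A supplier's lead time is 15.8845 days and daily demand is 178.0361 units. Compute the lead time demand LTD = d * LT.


LTD = 178.0361 * 15.8845 = 2828.0144

2828.0144 units


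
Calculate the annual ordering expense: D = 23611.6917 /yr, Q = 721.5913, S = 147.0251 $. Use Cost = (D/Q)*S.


Number of orders = D/Q = 32.7217
Cost = 32.7217 * 147.0251 = 4810.9107

4810.9107 $/yr


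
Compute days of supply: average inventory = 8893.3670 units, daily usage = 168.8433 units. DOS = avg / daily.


DOS = 8893.3670 / 168.8433 = 52.6723

52.6723 days


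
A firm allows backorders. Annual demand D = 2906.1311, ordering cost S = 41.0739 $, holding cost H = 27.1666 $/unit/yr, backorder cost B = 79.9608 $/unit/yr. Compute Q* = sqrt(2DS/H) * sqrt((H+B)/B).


sqrt(2DS/H) = 93.7428
sqrt((H+B)/B) = 1.1575
Q* = 93.7428 * 1.1575 = 108.5050

108.5050 units


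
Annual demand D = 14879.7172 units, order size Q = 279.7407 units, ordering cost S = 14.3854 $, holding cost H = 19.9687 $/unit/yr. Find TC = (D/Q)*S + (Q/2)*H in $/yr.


Ordering cost = D*S/Q = 765.1753
Holding cost = Q*H/2 = 2793.0291
TC = 765.1753 + 2793.0291 = 3558.2044

3558.2044 $/yr


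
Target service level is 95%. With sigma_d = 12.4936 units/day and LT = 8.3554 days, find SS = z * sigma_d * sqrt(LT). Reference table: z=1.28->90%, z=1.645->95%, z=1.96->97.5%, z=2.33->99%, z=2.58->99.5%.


From the table, SL = 95% corresponds to z = 1.645
sqrt(LT) = sqrt(8.3554) = 2.8906
SS = 1.645 * 12.4936 * 2.8906 = 59.4069

59.4069 units


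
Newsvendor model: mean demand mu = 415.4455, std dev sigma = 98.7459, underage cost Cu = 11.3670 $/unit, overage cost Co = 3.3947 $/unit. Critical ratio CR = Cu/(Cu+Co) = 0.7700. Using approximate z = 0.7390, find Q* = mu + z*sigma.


CR = Cu/(Cu+Co) = 11.3670/(11.3670+3.3947) = 0.7700
z = 0.7390
Q* = 415.4455 + 0.7390 * 98.7459 = 488.4187

488.4187 units


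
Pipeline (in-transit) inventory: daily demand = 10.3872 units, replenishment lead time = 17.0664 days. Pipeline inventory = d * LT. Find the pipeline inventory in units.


Pipeline = 10.3872 * 17.0664 = 177.2721

177.2721 units


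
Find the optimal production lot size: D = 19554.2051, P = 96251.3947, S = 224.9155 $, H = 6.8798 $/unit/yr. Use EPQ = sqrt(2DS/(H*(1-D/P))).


1 - D/P = 1 - 0.2032 = 0.7968
H*(1-D/P) = 5.4821
2DS = 8796087.6343
EPQ = sqrt(1604505.8877) = 1266.6909

1266.6909 units


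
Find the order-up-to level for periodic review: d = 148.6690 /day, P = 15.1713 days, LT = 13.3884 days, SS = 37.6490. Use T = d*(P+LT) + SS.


P + LT = 28.5597
d*(P+LT) = 148.6690 * 28.5597 = 4245.9420
T = 4245.9420 + 37.6490 = 4283.5910

4283.5910 units


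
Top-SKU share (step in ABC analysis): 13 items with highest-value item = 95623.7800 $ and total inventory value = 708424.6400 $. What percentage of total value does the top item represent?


Top item = 95623.7800
Total = 708424.6400
Percentage = 95623.7800 / 708424.6400 * 100 = 13.4981

13.4981%


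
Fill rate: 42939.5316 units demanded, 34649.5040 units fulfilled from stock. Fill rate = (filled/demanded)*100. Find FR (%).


FR = 34649.5040 / 42939.5316 * 100 = 80.6937

80.6937%


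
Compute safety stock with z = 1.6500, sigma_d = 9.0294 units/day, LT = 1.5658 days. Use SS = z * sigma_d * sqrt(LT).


sqrt(LT) = sqrt(1.5658) = 1.2513
SS = 1.6500 * 9.0294 * 1.2513 = 18.6428

18.6428 units


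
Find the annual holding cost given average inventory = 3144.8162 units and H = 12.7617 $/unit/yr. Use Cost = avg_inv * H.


Cost = 3144.8162 * 12.7617 = 40133.2009

40133.2009 $/yr


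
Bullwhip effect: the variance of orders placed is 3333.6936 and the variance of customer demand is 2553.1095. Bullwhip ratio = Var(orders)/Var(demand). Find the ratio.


BW = 3333.6936 / 2553.1095 = 1.3057

1.3057


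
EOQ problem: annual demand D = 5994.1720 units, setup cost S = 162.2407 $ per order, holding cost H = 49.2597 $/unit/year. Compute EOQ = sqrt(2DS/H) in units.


2*D*S = 2 * 5994.1720 * 162.2407 = 1944997.3224
2*D*S/H = 39484.5548
EOQ = sqrt(39484.5548) = 198.7072

198.7072 units


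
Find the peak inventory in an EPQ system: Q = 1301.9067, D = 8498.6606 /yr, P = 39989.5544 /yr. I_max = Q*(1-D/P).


D/P = 0.2125
1 - D/P = 0.7875
I_max = 1301.9067 * 0.7875 = 1025.2229

1025.2229 units


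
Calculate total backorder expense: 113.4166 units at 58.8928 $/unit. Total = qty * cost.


Total = 113.4166 * 58.8928 = 6679.4211

6679.4211 $


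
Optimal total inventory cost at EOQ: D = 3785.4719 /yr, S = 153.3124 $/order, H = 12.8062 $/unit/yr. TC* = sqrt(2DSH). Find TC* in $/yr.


2*D*S*H = 14864406.8836
TC* = sqrt(14864406.8836) = 3855.4386

3855.4386 $/yr


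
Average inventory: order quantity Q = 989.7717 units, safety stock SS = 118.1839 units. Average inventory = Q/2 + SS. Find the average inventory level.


Q/2 = 494.8859
Avg = 494.8859 + 118.1839 = 613.0697

613.0697 units


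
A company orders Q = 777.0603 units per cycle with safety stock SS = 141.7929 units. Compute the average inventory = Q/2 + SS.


Q/2 = 388.5301
Avg = 388.5301 + 141.7929 = 530.3230

530.3230 units


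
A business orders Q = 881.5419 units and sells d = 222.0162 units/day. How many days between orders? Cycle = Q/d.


Cycle = 881.5419 / 222.0162 = 3.9706

3.9706 days


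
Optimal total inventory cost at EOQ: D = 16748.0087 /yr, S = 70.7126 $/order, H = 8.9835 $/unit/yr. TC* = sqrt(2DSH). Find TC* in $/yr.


2*D*S*H = 21278232.5771
TC* = sqrt(21278232.5771) = 4612.8335

4612.8335 $/yr


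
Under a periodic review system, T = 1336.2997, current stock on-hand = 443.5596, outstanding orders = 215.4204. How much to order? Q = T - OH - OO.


Inventory position = OH + OO = 443.5596 + 215.4204 = 658.9800
Q = 1336.2997 - 658.9800 = 677.3197

677.3197 units


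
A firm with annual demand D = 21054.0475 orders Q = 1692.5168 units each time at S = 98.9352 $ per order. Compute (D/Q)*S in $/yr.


Number of orders = D/Q = 12.4395
Cost = 12.4395 * 98.9352 = 1230.7035

1230.7035 $/yr


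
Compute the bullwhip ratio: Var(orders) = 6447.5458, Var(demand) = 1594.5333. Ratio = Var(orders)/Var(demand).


BW = 6447.5458 / 1594.5333 = 4.0435

4.0435


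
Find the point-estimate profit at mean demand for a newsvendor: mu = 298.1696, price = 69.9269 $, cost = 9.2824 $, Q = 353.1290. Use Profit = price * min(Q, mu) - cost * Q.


Sales at mu = min(353.1290, 298.1696) = 298.1696
Revenue = 69.9269 * 298.1696 = 20850.0758
Total cost = 9.2824 * 353.1290 = 3277.8846
Profit = 20850.0758 - 3277.8846 = 17572.1912

17572.1912 $


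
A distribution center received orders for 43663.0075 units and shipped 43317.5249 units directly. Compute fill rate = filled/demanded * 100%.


FR = 43317.5249 / 43663.0075 * 100 = 99.2088

99.2088%


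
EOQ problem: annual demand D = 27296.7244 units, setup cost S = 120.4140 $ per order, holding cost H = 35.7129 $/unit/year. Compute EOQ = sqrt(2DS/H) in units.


2*D*S = 2 * 27296.7244 * 120.4140 = 6573815.5438
2*D*S/H = 184073.9773
EOQ = sqrt(184073.9773) = 429.0384

429.0384 units


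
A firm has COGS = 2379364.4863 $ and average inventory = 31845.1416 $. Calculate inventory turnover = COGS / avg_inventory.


Turnover = 2379364.4863 / 31845.1416 = 74.7167

74.7167


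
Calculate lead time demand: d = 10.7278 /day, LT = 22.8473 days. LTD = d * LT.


LTD = 10.7278 * 22.8473 = 245.1013

245.1013 units


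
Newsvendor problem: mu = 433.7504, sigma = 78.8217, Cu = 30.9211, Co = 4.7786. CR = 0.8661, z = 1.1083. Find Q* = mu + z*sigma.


CR = Cu/(Cu+Co) = 30.9211/(30.9211+4.7786) = 0.8661
z = 1.1083
Q* = 433.7504 + 1.1083 * 78.8217 = 521.1085

521.1085 units


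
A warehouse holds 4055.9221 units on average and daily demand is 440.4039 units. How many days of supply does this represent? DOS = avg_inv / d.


DOS = 4055.9221 / 440.4039 = 9.2096

9.2096 days


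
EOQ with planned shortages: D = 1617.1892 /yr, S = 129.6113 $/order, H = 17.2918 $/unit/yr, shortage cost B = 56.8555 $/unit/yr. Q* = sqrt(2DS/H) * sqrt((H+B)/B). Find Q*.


sqrt(2DS/H) = 155.7029
sqrt((H+B)/B) = 1.1420
Q* = 155.7029 * 1.1420 = 177.8108

177.8108 units


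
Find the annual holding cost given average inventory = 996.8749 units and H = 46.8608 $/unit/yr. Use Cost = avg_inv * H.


Cost = 996.8749 * 46.8608 = 46714.3553

46714.3553 $/yr


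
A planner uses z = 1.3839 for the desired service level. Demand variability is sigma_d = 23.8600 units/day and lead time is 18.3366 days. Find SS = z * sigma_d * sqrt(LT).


sqrt(LT) = sqrt(18.3366) = 4.2821
SS = 1.3839 * 23.8600 * 4.2821 = 141.3952

141.3952 units


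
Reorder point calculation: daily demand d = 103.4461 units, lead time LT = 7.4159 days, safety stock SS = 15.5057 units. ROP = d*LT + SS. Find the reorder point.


d*LT = 103.4461 * 7.4159 = 767.1459
ROP = 767.1459 + 15.5057 = 782.6516

782.6516 units


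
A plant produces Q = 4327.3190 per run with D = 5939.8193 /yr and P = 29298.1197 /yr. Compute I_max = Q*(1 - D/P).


D/P = 0.2027
1 - D/P = 0.7973
I_max = 4327.3190 * 0.7973 = 3450.0104

3450.0104 units


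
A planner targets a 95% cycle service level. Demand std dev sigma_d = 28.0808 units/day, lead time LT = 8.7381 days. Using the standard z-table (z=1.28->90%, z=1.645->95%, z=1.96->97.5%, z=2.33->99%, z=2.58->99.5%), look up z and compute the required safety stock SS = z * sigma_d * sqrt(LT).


From the table, SL = 95% corresponds to z = 1.645
sqrt(LT) = sqrt(8.7381) = 2.9560
SS = 1.645 * 28.0808 * 2.9560 = 136.5475

136.5475 units


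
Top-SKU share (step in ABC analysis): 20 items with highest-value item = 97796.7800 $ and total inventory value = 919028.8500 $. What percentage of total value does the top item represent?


Top item = 97796.7800
Total = 919028.8500
Percentage = 97796.7800 / 919028.8500 * 100 = 10.6413

10.6413%


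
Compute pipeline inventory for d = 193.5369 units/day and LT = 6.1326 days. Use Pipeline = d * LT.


Pipeline = 193.5369 * 6.1326 = 1186.8844

1186.8844 units


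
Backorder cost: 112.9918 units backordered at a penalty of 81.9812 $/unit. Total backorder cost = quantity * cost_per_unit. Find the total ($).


Total = 112.9918 * 81.9812 = 9263.2034

9263.2034 $


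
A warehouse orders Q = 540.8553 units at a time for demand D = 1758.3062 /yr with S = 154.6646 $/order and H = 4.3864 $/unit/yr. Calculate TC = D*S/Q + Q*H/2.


Ordering cost = D*S/Q = 502.8105
Holding cost = Q*H/2 = 1186.2038
TC = 502.8105 + 1186.2038 = 1689.0143

1689.0143 $/yr


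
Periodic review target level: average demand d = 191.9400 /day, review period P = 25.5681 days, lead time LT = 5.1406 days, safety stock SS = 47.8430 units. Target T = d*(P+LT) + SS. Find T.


P + LT = 30.7087
d*(P+LT) = 191.9400 * 30.7087 = 5894.2279
T = 5894.2279 + 47.8430 = 5942.0709

5942.0709 units


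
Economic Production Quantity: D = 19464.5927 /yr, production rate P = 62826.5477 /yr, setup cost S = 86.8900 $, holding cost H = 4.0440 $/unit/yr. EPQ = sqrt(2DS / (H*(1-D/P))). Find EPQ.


1 - D/P = 1 - 0.3098 = 0.6902
H*(1-D/P) = 2.7911
2DS = 3382556.9194
EPQ = sqrt(1211904.2488) = 1100.8652

1100.8652 units


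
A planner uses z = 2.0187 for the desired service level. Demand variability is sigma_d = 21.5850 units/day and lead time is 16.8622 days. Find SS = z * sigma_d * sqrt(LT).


sqrt(LT) = sqrt(16.8622) = 4.1064
SS = 2.0187 * 21.5850 * 4.1064 = 178.9291

178.9291 units


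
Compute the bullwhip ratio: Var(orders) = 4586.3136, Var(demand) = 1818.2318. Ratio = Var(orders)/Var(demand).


BW = 4586.3136 / 1818.2318 = 2.5224

2.5224


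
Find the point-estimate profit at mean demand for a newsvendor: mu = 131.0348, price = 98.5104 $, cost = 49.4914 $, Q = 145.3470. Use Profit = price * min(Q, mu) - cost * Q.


Sales at mu = min(145.3470, 131.0348) = 131.0348
Revenue = 98.5104 * 131.0348 = 12908.2906
Total cost = 49.4914 * 145.3470 = 7193.4265
Profit = 12908.2906 - 7193.4265 = 5714.8640

5714.8640 $


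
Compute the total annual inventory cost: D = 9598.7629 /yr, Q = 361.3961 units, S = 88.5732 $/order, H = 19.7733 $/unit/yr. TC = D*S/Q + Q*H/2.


Ordering cost = D*S/Q = 2352.5244
Holding cost = Q*H/2 = 3572.9968
TC = 2352.5244 + 3572.9968 = 5925.5212

5925.5212 $/yr


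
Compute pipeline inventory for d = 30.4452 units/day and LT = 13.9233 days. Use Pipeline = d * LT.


Pipeline = 30.4452 * 13.9233 = 423.8977

423.8977 units


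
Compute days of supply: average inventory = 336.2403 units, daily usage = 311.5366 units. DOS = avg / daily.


DOS = 336.2403 / 311.5366 = 1.0793

1.0793 days


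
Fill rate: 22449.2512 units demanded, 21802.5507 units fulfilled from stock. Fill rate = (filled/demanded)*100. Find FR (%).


FR = 21802.5507 / 22449.2512 * 100 = 97.1193

97.1193%


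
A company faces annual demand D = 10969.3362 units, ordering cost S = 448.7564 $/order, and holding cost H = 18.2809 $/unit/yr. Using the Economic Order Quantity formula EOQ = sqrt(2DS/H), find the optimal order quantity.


2*D*S = 2 * 10969.3362 * 448.7564 = 9845119.6470
2*D*S/H = 538546.7700
EOQ = sqrt(538546.7700) = 733.8575

733.8575 units


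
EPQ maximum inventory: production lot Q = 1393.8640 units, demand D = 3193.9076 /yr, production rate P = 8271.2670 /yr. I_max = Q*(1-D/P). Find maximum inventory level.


D/P = 0.3861
1 - D/P = 0.6139
I_max = 1393.8640 * 0.6139 = 855.6305

855.6305 units


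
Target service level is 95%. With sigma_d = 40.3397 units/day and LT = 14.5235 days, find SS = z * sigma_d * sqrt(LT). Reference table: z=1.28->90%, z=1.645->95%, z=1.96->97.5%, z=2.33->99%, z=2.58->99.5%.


From the table, SL = 95% corresponds to z = 1.645
sqrt(LT) = sqrt(14.5235) = 3.8110
SS = 1.645 * 40.3397 * 3.8110 = 252.8915

252.8915 units


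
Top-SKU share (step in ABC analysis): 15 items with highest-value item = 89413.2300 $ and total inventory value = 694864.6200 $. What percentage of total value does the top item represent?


Top item = 89413.2300
Total = 694864.6200
Percentage = 89413.2300 / 694864.6200 * 100 = 12.8677

12.8677%


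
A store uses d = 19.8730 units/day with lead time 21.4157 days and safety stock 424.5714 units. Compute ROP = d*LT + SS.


d*LT = 19.8730 * 21.4157 = 425.5942
ROP = 425.5942 + 424.5714 = 850.1656

850.1656 units


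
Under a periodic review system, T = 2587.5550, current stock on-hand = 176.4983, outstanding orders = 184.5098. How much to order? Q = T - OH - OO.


Inventory position = OH + OO = 176.4983 + 184.5098 = 361.0081
Q = 2587.5550 - 361.0081 = 2226.5469

2226.5469 units


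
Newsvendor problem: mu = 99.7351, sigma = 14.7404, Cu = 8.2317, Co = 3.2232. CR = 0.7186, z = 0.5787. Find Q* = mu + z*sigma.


CR = Cu/(Cu+Co) = 8.2317/(8.2317+3.2232) = 0.7186
z = 0.5787
Q* = 99.7351 + 0.5787 * 14.7404 = 108.2654

108.2654 units


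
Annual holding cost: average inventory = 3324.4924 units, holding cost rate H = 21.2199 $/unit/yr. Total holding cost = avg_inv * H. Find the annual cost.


Cost = 3324.4924 * 21.2199 = 70545.3963

70545.3963 $/yr


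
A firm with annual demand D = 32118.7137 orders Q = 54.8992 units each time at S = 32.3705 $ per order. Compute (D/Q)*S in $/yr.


Number of orders = D/Q = 585.0488
Cost = 585.0488 * 32.3705 = 18938.3237

18938.3237 $/yr


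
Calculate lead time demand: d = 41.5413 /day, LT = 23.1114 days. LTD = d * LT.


LTD = 41.5413 * 23.1114 = 960.0776

960.0776 units


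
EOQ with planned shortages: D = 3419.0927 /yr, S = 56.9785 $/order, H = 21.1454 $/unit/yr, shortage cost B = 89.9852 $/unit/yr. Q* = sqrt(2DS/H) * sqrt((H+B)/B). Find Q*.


sqrt(2DS/H) = 135.7432
sqrt((H+B)/B) = 1.1113
Q* = 135.7432 * 1.1113 = 150.8514

150.8514 units


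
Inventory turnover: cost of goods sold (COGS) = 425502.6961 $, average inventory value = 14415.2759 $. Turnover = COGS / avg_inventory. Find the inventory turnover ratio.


Turnover = 425502.6961 / 14415.2759 = 29.5175

29.5175


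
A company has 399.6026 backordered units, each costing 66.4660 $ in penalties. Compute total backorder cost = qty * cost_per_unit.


Total = 399.6026 * 66.4660 = 26559.9864

26559.9864 $


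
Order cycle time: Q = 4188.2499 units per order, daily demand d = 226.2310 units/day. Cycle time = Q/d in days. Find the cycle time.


Cycle = 4188.2499 / 226.2310 = 18.5132

18.5132 days


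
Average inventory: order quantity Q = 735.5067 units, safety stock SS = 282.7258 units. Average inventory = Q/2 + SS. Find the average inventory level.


Q/2 = 367.7534
Avg = 367.7534 + 282.7258 = 650.4792

650.4792 units


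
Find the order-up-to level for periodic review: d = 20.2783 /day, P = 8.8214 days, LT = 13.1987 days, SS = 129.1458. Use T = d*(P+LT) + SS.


P + LT = 22.0201
d*(P+LT) = 20.2783 * 22.0201 = 446.5302
T = 446.5302 + 129.1458 = 575.6760

575.6760 units


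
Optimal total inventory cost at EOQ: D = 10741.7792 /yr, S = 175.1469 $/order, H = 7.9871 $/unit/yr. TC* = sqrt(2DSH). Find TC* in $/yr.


2*D*S*H = 30053689.3932
TC* = sqrt(30053689.3932) = 5482.1245

5482.1245 $/yr


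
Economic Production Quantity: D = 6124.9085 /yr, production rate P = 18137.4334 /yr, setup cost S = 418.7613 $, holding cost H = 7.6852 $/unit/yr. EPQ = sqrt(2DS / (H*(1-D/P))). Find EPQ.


1 - D/P = 1 - 0.3377 = 0.6623
H*(1-D/P) = 5.0900
2DS = 5129749.2917
EPQ = sqrt(1007818.8939) = 1003.9018

1003.9018 units


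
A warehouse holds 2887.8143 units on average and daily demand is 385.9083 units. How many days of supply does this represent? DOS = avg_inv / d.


DOS = 2887.8143 / 385.9083 = 7.4832

7.4832 days


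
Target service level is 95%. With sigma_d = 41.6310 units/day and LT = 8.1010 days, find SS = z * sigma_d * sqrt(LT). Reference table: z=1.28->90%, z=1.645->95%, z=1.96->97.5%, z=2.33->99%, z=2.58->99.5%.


From the table, SL = 95% corresponds to z = 1.645
sqrt(LT) = sqrt(8.1010) = 2.8462
SS = 1.645 * 41.6310 * 2.8462 = 194.9181

194.9181 units


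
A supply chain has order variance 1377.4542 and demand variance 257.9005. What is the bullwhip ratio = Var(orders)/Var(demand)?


BW = 1377.4542 / 257.9005 = 5.3410

5.3410


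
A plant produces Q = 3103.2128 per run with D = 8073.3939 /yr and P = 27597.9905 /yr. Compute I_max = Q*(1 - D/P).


D/P = 0.2925
1 - D/P = 0.7075
I_max = 3103.2128 * 0.7075 = 2195.4127

2195.4127 units


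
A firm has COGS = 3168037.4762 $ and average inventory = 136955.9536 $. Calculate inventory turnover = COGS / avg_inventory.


Turnover = 3168037.4762 / 136955.9536 = 23.1318

23.1318


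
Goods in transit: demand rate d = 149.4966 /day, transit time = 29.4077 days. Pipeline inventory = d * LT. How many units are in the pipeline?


Pipeline = 149.4966 * 29.4077 = 4396.3512

4396.3512 units


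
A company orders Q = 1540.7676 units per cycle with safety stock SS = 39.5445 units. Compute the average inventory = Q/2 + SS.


Q/2 = 770.3838
Avg = 770.3838 + 39.5445 = 809.9283

809.9283 units


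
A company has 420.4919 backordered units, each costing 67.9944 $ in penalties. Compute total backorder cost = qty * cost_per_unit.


Total = 420.4919 * 67.9944 = 28591.0944

28591.0944 $


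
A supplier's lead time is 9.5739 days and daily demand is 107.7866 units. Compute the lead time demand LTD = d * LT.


LTD = 107.7866 * 9.5739 = 1031.9381

1031.9381 units


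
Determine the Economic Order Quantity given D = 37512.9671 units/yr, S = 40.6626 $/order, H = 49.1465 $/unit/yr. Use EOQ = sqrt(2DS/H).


2*D*S = 2 * 37512.9671 * 40.6626 = 3050749.5520
2*D*S/H = 62074.6045
EOQ = sqrt(62074.6045) = 249.1478

249.1478 units


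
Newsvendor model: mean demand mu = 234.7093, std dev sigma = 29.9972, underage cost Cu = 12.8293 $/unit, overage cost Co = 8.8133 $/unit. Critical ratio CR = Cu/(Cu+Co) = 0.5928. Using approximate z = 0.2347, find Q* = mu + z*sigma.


CR = Cu/(Cu+Co) = 12.8293/(12.8293+8.8133) = 0.5928
z = 0.2347
Q* = 234.7093 + 0.2347 * 29.9972 = 241.7496

241.7496 units


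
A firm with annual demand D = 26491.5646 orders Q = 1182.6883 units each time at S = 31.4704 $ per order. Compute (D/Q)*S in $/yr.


Number of orders = D/Q = 22.3994
Cost = 22.3994 * 31.4704 = 704.9196

704.9196 $/yr


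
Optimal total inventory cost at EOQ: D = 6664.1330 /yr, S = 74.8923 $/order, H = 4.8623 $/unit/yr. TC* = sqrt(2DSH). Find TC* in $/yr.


2*D*S*H = 4853472.4737
TC* = sqrt(4853472.4737) = 2203.0598

2203.0598 $/yr


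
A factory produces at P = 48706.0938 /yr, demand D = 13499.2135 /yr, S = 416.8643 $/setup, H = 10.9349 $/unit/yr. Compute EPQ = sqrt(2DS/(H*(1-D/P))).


1 - D/P = 1 - 0.2772 = 0.7228
H*(1-D/P) = 7.9042
2DS = 11254680.3725
EPQ = sqrt(1423882.3514) = 1193.2654

1193.2654 units


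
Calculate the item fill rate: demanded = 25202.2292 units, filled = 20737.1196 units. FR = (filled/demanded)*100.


FR = 20737.1196 / 25202.2292 * 100 = 82.2829

82.2829%


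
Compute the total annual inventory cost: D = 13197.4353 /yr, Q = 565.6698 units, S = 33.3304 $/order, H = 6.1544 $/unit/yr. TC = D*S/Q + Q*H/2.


Ordering cost = D*S/Q = 777.6194
Holding cost = Q*H/2 = 1740.6791
TC = 777.6194 + 1740.6791 = 2518.2985

2518.2985 $/yr


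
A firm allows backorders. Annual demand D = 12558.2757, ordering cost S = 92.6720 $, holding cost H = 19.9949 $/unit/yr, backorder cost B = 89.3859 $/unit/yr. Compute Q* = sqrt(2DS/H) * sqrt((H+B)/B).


sqrt(2DS/H) = 341.1887
sqrt((H+B)/B) = 1.1062
Q* = 341.1887 * 1.1062 = 377.4250

377.4250 units


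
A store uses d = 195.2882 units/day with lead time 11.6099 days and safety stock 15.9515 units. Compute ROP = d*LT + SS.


d*LT = 195.2882 * 11.6099 = 2267.2765
ROP = 2267.2765 + 15.9515 = 2283.2280

2283.2280 units


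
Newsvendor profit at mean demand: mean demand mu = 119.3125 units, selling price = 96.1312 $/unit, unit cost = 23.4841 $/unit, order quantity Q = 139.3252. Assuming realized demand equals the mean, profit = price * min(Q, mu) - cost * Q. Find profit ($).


Sales at mu = min(139.3252, 119.3125) = 119.3125
Revenue = 96.1312 * 119.3125 = 11469.6538
Total cost = 23.4841 * 139.3252 = 3271.9269
Profit = 11469.6538 - 3271.9269 = 8197.7269

8197.7269 $


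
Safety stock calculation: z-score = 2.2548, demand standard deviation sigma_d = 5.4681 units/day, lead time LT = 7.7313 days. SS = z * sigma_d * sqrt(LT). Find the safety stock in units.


sqrt(LT) = sqrt(7.7313) = 2.7805
SS = 2.2548 * 5.4681 * 2.7805 = 34.2824

34.2824 units


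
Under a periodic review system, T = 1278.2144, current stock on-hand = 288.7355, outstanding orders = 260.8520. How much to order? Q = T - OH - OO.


Inventory position = OH + OO = 288.7355 + 260.8520 = 549.5875
Q = 1278.2144 - 549.5875 = 728.6269

728.6269 units


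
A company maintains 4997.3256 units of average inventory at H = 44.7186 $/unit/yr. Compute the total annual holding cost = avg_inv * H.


Cost = 4997.3256 * 44.7186 = 223473.4046

223473.4046 $/yr


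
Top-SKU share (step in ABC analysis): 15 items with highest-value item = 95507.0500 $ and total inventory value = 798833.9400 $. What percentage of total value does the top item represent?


Top item = 95507.0500
Total = 798833.9400
Percentage = 95507.0500 / 798833.9400 * 100 = 11.9558

11.9558%


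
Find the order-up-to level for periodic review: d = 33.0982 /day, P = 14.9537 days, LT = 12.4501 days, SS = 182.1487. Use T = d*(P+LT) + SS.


P + LT = 27.4038
d*(P+LT) = 33.0982 * 27.4038 = 907.0165
T = 907.0165 + 182.1487 = 1089.1652

1089.1652 units


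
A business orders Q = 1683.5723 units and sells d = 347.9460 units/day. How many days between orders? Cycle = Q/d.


Cycle = 1683.5723 / 347.9460 = 4.8386

4.8386 days


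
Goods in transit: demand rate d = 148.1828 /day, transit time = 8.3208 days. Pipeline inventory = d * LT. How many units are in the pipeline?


Pipeline = 148.1828 * 8.3208 = 1232.9994

1232.9994 units


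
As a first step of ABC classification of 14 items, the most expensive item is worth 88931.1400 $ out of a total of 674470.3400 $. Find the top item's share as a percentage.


Top item = 88931.1400
Total = 674470.3400
Percentage = 88931.1400 / 674470.3400 * 100 = 13.1853

13.1853%


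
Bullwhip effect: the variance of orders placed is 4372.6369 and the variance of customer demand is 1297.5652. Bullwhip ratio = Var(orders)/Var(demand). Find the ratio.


BW = 4372.6369 / 1297.5652 = 3.3699

3.3699


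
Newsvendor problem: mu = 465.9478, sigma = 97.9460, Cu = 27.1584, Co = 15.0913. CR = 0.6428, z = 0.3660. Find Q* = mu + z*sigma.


CR = Cu/(Cu+Co) = 27.1584/(27.1584+15.0913) = 0.6428
z = 0.3660
Q* = 465.9478 + 0.3660 * 97.9460 = 501.7960

501.7960 units


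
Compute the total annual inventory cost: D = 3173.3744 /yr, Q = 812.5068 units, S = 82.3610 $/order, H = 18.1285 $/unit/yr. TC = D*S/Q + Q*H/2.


Ordering cost = D*S/Q = 321.6740
Holding cost = Q*H/2 = 7364.7648
TC = 321.6740 + 7364.7648 = 7686.4387

7686.4387 $/yr


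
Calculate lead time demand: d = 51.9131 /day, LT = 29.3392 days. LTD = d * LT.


LTD = 51.9131 * 29.3392 = 1523.0888

1523.0888 units


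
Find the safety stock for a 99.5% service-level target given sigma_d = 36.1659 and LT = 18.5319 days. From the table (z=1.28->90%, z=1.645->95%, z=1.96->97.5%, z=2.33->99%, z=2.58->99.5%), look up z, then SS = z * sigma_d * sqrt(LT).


From the table, SL = 99.5% corresponds to z = 2.58
sqrt(LT) = sqrt(18.5319) = 4.3049
SS = 2.58 * 36.1659 * 4.3049 = 401.6788

401.6788 units


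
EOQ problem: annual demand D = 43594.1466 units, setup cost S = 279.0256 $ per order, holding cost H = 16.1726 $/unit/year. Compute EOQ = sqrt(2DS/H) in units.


2*D*S = 2 * 43594.1466 * 279.0256 = 24327765.8231
2*D*S/H = 1504258.1788
EOQ = sqrt(1504258.1788) = 1226.4820

1226.4820 units


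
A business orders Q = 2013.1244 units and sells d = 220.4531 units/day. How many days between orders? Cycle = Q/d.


Cycle = 2013.1244 / 220.4531 = 9.1318

9.1318 days


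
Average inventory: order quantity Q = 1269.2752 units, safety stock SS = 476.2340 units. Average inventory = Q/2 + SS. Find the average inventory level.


Q/2 = 634.6376
Avg = 634.6376 + 476.2340 = 1110.8716

1110.8716 units


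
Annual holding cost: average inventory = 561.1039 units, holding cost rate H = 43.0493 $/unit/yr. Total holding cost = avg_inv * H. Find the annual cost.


Cost = 561.1039 * 43.0493 = 24155.1301

24155.1301 $/yr


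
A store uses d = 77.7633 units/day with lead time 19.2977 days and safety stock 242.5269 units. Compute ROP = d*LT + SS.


d*LT = 77.7633 * 19.2977 = 1500.6528
ROP = 1500.6528 + 242.5269 = 1743.1797

1743.1797 units


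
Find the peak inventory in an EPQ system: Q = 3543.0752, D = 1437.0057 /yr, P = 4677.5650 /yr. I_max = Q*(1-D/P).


D/P = 0.3072
1 - D/P = 0.6928
I_max = 3543.0752 * 0.6928 = 2454.5988

2454.5988 units


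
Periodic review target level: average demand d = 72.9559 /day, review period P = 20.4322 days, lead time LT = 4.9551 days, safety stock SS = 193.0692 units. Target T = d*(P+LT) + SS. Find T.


P + LT = 25.3873
d*(P+LT) = 72.9559 * 25.3873 = 1852.1533
T = 1852.1533 + 193.0692 = 2045.2225

2045.2225 units


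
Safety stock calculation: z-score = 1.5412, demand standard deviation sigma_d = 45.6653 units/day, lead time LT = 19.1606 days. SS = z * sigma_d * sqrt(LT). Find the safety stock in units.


sqrt(LT) = sqrt(19.1606) = 4.3773
SS = 1.5412 * 45.6653 * 4.3773 = 308.0703

308.0703 units


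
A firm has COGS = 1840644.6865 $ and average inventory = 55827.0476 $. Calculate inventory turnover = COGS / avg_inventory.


Turnover = 1840644.6865 / 55827.0476 = 32.9705

32.9705


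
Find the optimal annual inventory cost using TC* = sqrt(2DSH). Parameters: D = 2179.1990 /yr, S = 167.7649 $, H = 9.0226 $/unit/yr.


2*D*S*H = 6597200.6499
TC* = sqrt(6597200.6499) = 2568.5016

2568.5016 $/yr


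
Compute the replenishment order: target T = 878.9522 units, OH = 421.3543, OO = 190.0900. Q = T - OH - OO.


Inventory position = OH + OO = 421.3543 + 190.0900 = 611.4443
Q = 878.9522 - 611.4443 = 267.5079

267.5079 units


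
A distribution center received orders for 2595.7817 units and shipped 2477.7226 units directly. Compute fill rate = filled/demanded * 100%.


FR = 2477.7226 / 2595.7817 * 100 = 95.4519

95.4519%


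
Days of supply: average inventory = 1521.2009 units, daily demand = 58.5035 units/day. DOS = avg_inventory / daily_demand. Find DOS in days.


DOS = 1521.2009 / 58.5035 = 26.0019

26.0019 days


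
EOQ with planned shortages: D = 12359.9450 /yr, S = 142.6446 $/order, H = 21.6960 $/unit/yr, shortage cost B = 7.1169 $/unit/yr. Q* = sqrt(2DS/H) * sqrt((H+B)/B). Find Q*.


sqrt(2DS/H) = 403.1448
sqrt((H+B)/B) = 2.0121
Q* = 403.1448 * 2.0121 = 811.1649

811.1649 units


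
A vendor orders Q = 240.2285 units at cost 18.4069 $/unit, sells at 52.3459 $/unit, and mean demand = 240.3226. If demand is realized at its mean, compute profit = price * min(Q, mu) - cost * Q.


Sales at mu = min(240.2285, 240.3226) = 240.2285
Revenue = 52.3459 * 240.2285 = 12574.9770
Total cost = 18.4069 * 240.2285 = 4421.8620
Profit = 12574.9770 - 4421.8620 = 8153.1151

8153.1151 $


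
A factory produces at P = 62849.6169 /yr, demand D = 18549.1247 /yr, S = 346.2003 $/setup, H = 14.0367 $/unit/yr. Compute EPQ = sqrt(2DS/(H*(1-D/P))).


1 - D/P = 1 - 0.2951 = 0.7049
H*(1-D/P) = 9.8940
2DS = 12843425.0718
EPQ = sqrt(1298105.2958) = 1139.3442

1139.3442 units


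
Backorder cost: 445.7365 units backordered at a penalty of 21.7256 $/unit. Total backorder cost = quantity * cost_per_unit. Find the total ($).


Total = 445.7365 * 21.7256 = 9683.8929

9683.8929 $
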